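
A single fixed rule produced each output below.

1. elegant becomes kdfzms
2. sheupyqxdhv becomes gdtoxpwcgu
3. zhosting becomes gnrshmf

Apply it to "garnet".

Each output is the input with this applied: shift every letter 1 place backward in the alphabet (wrapping around), then delete the first character.
On "garnet" that produces "zqmds".

zqmds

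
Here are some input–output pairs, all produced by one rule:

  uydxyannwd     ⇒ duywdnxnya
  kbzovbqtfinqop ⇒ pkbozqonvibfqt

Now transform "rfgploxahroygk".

The transformation: swap the first and last characters, then take characters alternately from the front and the back (1st, last, 2nd, 2nd-last, ...).
For "rfgploxahroygk", step one produces "kfgploxahroygr"; step two turns that into "krfggypolrohxa".

krfggypolrohxa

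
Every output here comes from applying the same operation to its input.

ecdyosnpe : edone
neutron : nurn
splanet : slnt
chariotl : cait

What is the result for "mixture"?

The rule is to keep every other character starting from the first (positions 1st, 3rd, 5th, ...).
Applying that to "mixture" gives "mxue".

mxue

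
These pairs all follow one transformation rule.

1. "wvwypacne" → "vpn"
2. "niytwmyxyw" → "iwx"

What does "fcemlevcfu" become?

Each output is the input with this applied: keep one character in every 3, starting at position 2 (positions 2nd, 5th, 8th, ...).
On "fcemlevcfu" that produces "clc".

clc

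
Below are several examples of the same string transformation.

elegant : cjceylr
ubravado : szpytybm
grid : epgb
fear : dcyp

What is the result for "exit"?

cvgr

The rule is to shift every letter 2 places backward in the alphabet (wrapping around).
So "exit" becomes "cvgr".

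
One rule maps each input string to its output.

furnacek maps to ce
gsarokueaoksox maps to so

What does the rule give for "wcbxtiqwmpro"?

pr

The pattern: move the last character to the front, then keep only the last 2 characters.
Applying both steps to "wcbxtiqwmpro": "owcbxtiqwmpr", then "pr".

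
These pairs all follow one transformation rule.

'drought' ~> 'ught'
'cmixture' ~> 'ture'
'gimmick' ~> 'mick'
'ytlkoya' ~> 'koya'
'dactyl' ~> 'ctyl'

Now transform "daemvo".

What's happening: keep only the last 4 characters.
"daemvo" → "emvo".

emvo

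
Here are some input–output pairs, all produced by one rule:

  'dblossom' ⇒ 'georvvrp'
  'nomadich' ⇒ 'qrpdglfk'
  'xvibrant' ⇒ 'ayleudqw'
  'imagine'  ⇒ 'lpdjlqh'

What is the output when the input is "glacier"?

Looking at the pairs, the operation is to shift every letter 3 places forward in the alphabet (wrapping around).
Doing the same to "glacier": "jodflhu".

jodflhu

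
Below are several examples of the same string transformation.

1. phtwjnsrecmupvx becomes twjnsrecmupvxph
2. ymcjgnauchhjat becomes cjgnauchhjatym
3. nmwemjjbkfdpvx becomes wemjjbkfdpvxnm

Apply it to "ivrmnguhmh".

The transformation: move the first 2 characters to the end (rotate left by 2).
Applying that to "ivrmnguhmh" gives "rmnguhmhiv".

rmnguhmhiv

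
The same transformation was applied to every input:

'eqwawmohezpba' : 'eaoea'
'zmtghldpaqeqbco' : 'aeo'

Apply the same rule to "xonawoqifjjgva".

Looking at the pairs, the operation is to keep only the vowels.
For "xonawoqifjjgva" the result is "oaoia".

oaoia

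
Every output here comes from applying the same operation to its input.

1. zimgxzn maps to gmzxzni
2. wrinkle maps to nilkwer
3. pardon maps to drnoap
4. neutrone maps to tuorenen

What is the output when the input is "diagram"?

Each output is the input with this applied: move the first 2 characters to the end (rotate left by 2), then swap each adjacent pair of characters (1↔2, 3↔4, ...).
"diagram" → "gaardmi".
(Check on "neutrone": → "utronene" → "tuorenen" ✓)

gaardmi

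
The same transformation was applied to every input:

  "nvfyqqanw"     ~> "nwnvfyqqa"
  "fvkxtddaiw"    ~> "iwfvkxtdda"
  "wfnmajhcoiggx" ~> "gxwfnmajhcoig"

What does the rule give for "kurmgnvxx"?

xxkurmgnv

Looking at the pairs, the operation is to move the last 2 characters to the front (rotate right by 2).
So "kurmgnvxx" becomes "xxkurmgnv".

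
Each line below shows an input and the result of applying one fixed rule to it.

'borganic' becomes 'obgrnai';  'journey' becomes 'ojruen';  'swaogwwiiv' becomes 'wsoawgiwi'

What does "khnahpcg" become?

The pattern: delete the last character, then swap each adjacent pair of characters (1↔2, 3↔4, ...).
On "khnahpcg": the first step gives "khnahpc", and the second then gives "hkanphc".

hkanphc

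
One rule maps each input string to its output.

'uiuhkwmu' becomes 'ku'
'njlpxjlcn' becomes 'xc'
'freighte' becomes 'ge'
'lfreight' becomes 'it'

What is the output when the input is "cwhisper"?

sr

The rule is to keep one character in every 3, starting at position 2 (positions 2nd, 5th, 8th, ...), then delete the first character.
Applying both steps to "cwhisper": "wsr", then "sr".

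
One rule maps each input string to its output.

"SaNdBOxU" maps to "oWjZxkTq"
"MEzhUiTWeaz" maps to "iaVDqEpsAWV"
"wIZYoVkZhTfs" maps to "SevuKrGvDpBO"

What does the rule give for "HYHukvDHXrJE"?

dudQGRzdtNfa

The rule is to flip the case of every letter, then shift every letter 4 places backward in the alphabet (wrapping around).
Applying both steps to "HYHukvDHXrJE": "hyhUKVdhxRje", then "dudQGRzdtNfa".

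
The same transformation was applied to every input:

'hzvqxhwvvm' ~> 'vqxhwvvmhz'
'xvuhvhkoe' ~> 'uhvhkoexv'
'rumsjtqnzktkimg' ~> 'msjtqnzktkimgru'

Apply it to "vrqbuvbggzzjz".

qbuvbggzzjzvr

The pattern: move the first 2 characters to the end (rotate left by 2).
On "vrqbuvbggzzjz" that produces "qbuvbggzzjzvr".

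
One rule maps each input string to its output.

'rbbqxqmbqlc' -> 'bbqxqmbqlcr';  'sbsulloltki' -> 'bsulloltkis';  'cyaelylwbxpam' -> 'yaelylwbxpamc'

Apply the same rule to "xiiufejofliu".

In each case the input is transformed by: move the first character to the end.
For "xiiufejofliu" the result is "iiufejofliux".

iiufejofliux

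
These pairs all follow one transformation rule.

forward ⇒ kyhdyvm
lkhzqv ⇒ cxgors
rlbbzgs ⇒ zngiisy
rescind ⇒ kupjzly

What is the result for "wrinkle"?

lsrupyd

Looking at the pairs, the operation is to reverse the string, then shift every letter 7 places forward in the alphabet (wrapping around).
For "wrinkle" the result is "lsrupyd".
(Check on "forward": → "drawrof" → "kyhdyvm" ✓)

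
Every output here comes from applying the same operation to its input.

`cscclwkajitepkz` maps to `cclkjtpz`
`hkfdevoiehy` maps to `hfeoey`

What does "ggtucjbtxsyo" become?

Looking at the pairs, the operation is to keep every other character starting from the first (positions 1st, 3rd, 5th, ...).
"ggtucjbtxsyo" → "gtcbxy".

gtcbxy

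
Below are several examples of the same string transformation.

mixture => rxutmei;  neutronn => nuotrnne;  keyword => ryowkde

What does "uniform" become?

riofumn

Rule — take characters alternately from the front and the back (1st, last, 2nd, 2nd-last, ...), then move the first 3 characters to the end (rotate left by 3).
Working it through for "uniform": intermediate "umnriof", final "riofumn".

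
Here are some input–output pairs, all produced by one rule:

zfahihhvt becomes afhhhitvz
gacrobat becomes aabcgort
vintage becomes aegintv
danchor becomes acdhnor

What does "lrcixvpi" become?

ciilprvx

The rule is to sort the characters into alphabetical order.
So "lrcixvpi" becomes "ciilprvx".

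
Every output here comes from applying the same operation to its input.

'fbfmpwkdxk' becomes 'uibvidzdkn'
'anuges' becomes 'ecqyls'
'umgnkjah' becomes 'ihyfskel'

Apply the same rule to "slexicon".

gamlqjcv

Each output is the input with this applied: shift every letter 2 places backward in the alphabet (wrapping around), then swap the front and back halves of the string.
Working it through for "slexicon": intermediate "qjcvgaml", final "gamlqjcv".
(Check on "fbfmpwkdxk": → "dzdknuibvi" → "uibvidzdkn" ✓)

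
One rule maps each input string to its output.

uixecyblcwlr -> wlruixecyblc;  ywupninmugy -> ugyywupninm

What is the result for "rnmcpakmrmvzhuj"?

hujrnmcpakmrmvz

Each output is the input with this applied: move the last 3 characters to the front (rotate right by 3).
Applying that to "rnmcpakmrmvzhuj" gives "hujrnmcpakmrmvz".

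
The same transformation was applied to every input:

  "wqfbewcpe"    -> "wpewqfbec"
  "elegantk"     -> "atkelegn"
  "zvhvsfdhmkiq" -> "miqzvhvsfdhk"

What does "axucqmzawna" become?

anaaxucqmzw

Each output is the input with this applied: move the last 3 characters to the front (rotate right by 3), then swap the first and last characters.
"axucqmzawna" → "anaaxucqmzw".
(Check on "wqfbewcpe": → "cpewqfbew" → "wpewqfbec" ✓)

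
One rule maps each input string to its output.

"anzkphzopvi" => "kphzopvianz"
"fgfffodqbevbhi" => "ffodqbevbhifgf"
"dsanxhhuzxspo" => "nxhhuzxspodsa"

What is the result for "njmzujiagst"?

Rule — move the first 3 characters to the end (rotate left by 3).
On "njmzujiagst" that produces "zujiagstnjm".

zujiagstnjm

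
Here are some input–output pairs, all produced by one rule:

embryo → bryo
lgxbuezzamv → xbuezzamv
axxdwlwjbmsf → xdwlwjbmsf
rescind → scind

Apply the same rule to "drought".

The pattern: delete the first 2 characters.
Applying that to "drought" gives "ought".

ought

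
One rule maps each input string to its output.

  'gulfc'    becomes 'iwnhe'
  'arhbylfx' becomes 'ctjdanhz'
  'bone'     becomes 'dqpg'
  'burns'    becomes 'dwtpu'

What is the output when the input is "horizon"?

Rule — shift every letter 2 places forward in the alphabet (wrapping around).
For "horizon" the result is "jqtkbqp".

jqtkbqp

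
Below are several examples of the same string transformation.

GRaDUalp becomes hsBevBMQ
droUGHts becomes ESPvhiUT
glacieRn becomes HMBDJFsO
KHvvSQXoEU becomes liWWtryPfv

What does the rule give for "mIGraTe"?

NjhSBuF

What's happening: flip the case of every letter, then shift every letter 1 place forward in the alphabet (wrapping around).
Applying both steps to "mIGraTe": "MigRAtE", then "NjhSBuF".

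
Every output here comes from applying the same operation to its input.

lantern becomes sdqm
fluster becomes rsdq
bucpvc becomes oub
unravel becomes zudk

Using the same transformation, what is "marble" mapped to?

In each case the input is transformed by: shift every letter 1 place backward in the alphabet (wrapping around), then delete the first 3 characters.
"marble" → "lzqakd" → "akd".

akd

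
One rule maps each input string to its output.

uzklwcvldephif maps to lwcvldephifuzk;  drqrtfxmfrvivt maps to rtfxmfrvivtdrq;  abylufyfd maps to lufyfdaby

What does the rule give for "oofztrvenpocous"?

ztrvenpocousoof

The transformation: move the first 3 characters to the end (rotate left by 3).
So "oofztrvenpocous" becomes "ztrvenpocousoof".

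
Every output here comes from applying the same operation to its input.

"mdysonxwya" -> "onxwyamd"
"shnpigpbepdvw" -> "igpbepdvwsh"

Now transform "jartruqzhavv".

Rule — move the first 2 characters to the end (rotate left by 2), then delete the first 2 characters.
Applying both steps to "jartruqzhavv": "rtruqzhavvja", then "ruqzhavvja".
(Check on "shnpigpbepdvw": → "npigpbepdvwsh" → "igpbepdvwsh" ✓)

ruqzhavvja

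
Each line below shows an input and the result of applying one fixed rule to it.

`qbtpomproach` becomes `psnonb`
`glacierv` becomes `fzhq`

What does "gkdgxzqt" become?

In each case the input is transformed by: shift every letter 1 place backward in the alphabet (wrapping around), then keep every other character starting from the first (positions 1st, 3rd, 5th, ...).
Applying that to "gkdgxzqt" gives "fcwp".

fcwp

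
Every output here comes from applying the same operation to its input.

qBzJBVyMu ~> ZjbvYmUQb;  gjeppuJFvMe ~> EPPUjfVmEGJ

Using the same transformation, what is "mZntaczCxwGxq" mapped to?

Rule — flip the case of every letter, then move the first 2 characters to the end (rotate left by 2).
Working it through for "mZntaczCxwGxq": intermediate "MzNTACZcXWgXQ", final "NTACZcXWgXQMz".

NTACZcXWgXQMz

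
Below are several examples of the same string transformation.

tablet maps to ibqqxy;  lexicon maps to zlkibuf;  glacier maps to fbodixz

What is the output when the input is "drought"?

What's happening: move the last 3 characters to the front (rotate right by 3), then shift every letter 3 places backward in the alphabet (wrapping around).
On "drought": the first step gives "ghtdrou", and the second then gives "deqaolr".

deqaolr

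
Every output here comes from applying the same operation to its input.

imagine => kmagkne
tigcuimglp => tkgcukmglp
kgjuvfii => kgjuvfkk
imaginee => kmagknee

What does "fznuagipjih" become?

Each output is the input with this applied: replace every "i" with "k".
"fznuagipjih" → "fznuagkpjkh".

fznuagkpjkh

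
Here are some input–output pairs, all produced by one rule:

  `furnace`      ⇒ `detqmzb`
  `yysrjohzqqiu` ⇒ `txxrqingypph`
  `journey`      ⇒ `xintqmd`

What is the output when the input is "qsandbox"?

wprzmcan

The rule is to move the last character to the front, then shift every letter 1 place backward in the alphabet (wrapping around).
"qsandbox" → "xqsandbo" → "wprzmcan".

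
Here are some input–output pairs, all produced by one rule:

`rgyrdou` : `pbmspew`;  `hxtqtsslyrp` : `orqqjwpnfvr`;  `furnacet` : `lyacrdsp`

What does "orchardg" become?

fypbempa

Each output is the input with this applied: move the first 3 characters to the end (rotate left by 3), then shift every letter 2 places backward in the alphabet (wrapping around).
On "orchardg": the first step gives "hardgorc", and the second then gives "fypbempa".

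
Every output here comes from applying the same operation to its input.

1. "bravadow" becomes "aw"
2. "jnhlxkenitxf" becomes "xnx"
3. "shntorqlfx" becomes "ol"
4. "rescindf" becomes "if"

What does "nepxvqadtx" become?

Rule — keep one character in every 3, starting at position 2 (positions 2nd, 5th, 8th, ...), then delete the first character.
Working it through for "nepxvqadtx": intermediate "evd", final "vd".

vd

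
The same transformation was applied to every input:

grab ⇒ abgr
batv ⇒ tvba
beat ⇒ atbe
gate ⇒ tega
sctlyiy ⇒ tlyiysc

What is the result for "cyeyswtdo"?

What's happening: move the first 2 characters to the end (rotate left by 2).
On "cyeyswtdo" that produces "eyswtdocy".

eyswtdocy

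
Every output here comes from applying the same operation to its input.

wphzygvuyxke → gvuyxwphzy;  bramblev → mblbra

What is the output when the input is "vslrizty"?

What's happening: delete the last 2 characters, then swap the front and back halves of the string.
Applying both steps to "vslrizty": "vslriz", then "rizvsl".

rizvsl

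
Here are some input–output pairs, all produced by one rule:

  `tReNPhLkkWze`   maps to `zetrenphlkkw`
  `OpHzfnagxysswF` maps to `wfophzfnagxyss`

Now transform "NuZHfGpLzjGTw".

twnuzhfgplzjg

In each case the input is transformed by: move the last 2 characters to the front (rotate right by 2), then convert every letter to lowercase.
On "NuZHfGpLzjGTw": the first step gives "TwNuZHfGpLzjG", and the second then gives "twnuzhfgplzjg".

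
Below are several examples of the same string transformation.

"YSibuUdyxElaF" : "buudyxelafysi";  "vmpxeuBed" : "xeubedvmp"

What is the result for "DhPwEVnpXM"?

Rule — move the first 3 characters to the end (rotate left by 3), then convert every letter to lowercase.
Applying that to "DhPwEVnpXM" gives "wevnpxmdhp".

wevnpxmdhp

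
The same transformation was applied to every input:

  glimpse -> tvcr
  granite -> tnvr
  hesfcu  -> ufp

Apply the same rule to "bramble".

onor

The rule is to keep every other character starting from the first (positions 1st, 3rd, 5th, ...), then shift every letter 13 places forward in the alphabet (wrapping around) — i.e. ROT13.
"bramble" → "babe" → "onor".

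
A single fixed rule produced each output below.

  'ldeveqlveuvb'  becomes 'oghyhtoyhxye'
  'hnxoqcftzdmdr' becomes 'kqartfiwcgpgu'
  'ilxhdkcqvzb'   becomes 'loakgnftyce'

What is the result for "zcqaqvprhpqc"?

In each case the input is transformed by: shift every letter 3 places forward in the alphabet (wrapping around).
"zcqaqvprhpqc" → "cftdtysukstf".

cftdtysukstf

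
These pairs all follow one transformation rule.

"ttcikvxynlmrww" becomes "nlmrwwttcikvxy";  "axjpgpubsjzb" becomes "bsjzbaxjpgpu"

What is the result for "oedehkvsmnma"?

The transformation: move the first character to the end, then swap the front and back halves of the string.
Working it through for "oedehkvsmnma": intermediate "edehkvsmnmao", final "smnmaoedehkv".

smnmaoedehkv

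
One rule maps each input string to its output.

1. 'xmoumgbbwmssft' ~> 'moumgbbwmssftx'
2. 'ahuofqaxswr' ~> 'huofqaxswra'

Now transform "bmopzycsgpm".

Rule — move the first character to the end.
Applying that to "bmopzycsgpm" gives "mopzycsgpmb".

mopzycsgpmb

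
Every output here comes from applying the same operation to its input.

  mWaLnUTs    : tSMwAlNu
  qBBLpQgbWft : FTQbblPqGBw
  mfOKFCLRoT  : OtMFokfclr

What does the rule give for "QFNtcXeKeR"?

ErqfnTCxEk

The transformation: flip the case of every letter, then move the last 2 characters to the front (rotate right by 2).
On "QFNtcXeKeR": the first step gives "qfnTCxEkEr", and the second then gives "ErqfnTCxEk".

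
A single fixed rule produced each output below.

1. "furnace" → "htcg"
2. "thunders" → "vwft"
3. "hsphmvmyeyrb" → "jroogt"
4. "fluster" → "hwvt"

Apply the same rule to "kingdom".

mpfo

The transformation: keep every other character starting from the first (positions 1st, 3rd, 5th, ...), then shift every letter 2 places forward in the alphabet (wrapping around).
Working it through for "kingdom": intermediate "kndm", final "mpfo".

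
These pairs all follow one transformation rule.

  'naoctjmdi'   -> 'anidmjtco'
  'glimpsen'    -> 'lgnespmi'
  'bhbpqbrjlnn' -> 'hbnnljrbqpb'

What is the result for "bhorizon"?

Each output is the input with this applied: reverse the string, then move the last 2 characters to the front (rotate right by 2).
Applying both steps to "bhorizon": "nozirohb", then "hbnoziro".

hbnoziro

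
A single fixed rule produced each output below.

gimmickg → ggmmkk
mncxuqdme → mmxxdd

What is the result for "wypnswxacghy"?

wwnnxxgg

The rule is to keep one character in every 3, starting at position 1 (positions 1st, 4th, 7th, ...), then double every character.
So "wypnswxacghy" becomes "wwnnxxgg".
(Check on "gimmickg": → "gmk" → "ggmmkk" ✓)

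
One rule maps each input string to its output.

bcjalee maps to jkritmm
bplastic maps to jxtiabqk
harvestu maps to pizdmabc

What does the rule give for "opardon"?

wxizlwv

Each output is the input with this applied: shift every letter 8 places forward in the alphabet (wrapping around).
"opardon" → "wxizlwv".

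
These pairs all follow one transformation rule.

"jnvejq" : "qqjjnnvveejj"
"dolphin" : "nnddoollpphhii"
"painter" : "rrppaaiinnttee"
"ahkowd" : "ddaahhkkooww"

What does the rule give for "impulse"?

The transformation: double every character, then move the last 2 characters to the front (rotate right by 2).
On "impulse": the first step gives "iimmppuullssee", and the second then gives "eeiimmppuullss".

eeiimmppuullss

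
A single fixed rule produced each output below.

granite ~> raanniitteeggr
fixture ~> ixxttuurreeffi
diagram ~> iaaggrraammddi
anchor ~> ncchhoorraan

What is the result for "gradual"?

The transformation: double every character, then move the first 3 characters to the end (rotate left by 3).
"gradual" → "raadduuaallggr".

raadduuaallggr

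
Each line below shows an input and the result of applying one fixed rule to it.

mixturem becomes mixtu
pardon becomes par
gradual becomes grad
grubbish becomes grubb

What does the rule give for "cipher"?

Looking at the pairs, the operation is to delete the last 3 characters.
So "cipher" becomes "cip".

cip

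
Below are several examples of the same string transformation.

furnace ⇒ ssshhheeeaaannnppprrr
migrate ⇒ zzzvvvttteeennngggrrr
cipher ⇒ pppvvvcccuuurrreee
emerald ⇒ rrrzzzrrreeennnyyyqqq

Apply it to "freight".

What's happening: shift every letter 13 places forward in the alphabet (wrapping around) — i.e. ROT13, then repeat every character 3 times.
"freight" → "servtug" → "ssseeerrrvvvtttuuuggg".

ssseeerrrvvvtttuuuggg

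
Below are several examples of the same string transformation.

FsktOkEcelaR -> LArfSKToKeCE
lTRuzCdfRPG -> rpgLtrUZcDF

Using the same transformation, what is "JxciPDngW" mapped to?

Each output is the input with this applied: move the last 3 characters to the front (rotate right by 3), then flip the case of every letter.
Applying both steps to "JxciPDngW": "ngWJxciPD", then "NGwjXCIpd".

NGwjXCIpd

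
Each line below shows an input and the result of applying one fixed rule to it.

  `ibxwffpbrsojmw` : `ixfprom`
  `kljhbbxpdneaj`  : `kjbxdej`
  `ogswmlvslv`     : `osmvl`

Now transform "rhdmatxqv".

Each output is the input with this applied: keep every other character starting from the first (positions 1st, 3rd, 5th, ...).
Doing the same to "rhdmatxqv": "rdaxv".

rdaxv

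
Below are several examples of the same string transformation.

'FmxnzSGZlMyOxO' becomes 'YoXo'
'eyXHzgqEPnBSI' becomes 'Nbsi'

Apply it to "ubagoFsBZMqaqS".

QAQs

What's happening: flip the case of every letter, then keep only the last 4 characters.
On "ubagoFsBZMqaqS": the first step gives "UBAGOfSbzmQAQs", and the second then gives "QAQs".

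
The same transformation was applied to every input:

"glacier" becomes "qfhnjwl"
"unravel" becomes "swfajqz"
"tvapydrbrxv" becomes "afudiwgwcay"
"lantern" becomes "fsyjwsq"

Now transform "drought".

Looking at the pairs, the operation is to move the first character to the end, then shift every letter 5 places forward in the alphabet (wrapping around).
"drought" → "wtzlmyi".
(Check on "unravel": → "nravelu" → "swfajqz" ✓)

wtzlmyi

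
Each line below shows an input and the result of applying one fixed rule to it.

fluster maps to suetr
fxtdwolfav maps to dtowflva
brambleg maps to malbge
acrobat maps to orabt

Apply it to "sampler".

pmelr

In each case the input is transformed by: swap each adjacent pair of characters (1↔2, 3↔4, ...), then delete the first 2 characters.
On "sampler": the first step gives "aspmelr", and the second then gives "pmelr".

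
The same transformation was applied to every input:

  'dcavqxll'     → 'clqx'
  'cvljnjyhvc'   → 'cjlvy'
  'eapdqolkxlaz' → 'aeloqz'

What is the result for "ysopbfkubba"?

Rule — sort the characters into alphabetical order, then keep every other character starting from the second (positions 2nd, 4th, 6th, ...).
For "ysopbfkubba" the result is "bbkpu".

bbkpu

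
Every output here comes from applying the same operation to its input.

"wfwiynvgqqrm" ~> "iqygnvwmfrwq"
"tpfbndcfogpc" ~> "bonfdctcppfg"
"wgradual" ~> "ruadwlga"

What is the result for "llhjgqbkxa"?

kjbgqlalxh

The rule is to take characters alternately from the front and the back (1st, last, 2nd, 2nd-last, ...), then swap the front and back halves of the string.
For "llhjgqbkxa", step one produces "lalxhkjbgq"; step two turns that into "kjbgqlalxh".
(Check on "wfwiynvgqqrm": → "wmfrwqiqygnv" → "iqygnvwmfrwq" ✓)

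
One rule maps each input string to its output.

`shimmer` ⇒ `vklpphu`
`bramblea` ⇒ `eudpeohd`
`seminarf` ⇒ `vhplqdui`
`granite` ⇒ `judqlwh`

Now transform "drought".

Rule — shift every letter 3 places forward in the alphabet (wrapping around).
Applying that to "drought" gives "gurxjkw".

gurxjkw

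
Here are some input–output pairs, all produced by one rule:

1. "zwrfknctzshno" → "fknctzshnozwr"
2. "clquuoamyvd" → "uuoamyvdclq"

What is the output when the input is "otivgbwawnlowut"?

The rule is to move the first 3 characters to the end (rotate left by 3).
Applying that to "otivgbwawnlowut" gives "vgbwawnlowutoti".

vgbwawnlowutoti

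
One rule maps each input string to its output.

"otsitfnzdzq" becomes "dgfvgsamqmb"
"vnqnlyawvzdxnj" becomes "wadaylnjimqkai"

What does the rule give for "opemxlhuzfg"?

tcrzkyuhmsb

The rule is to shift every letter 13 places forward in the alphabet (wrapping around) — i.e. ROT13, then swap the first and last characters.
Starting from "opemxlhuzfg": after the first operation, "bcrzkyuhmst"; after the second, "tcrzkyuhmsb".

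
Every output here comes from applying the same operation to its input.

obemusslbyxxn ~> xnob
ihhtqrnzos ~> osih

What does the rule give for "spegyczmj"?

In each case the input is transformed by: move the first 2 characters to the end (rotate left by 2), then keep only the last 4 characters.
Applying that to "spegyczmj" gives "mjsp".
(Check on "obemusslbyxxn": → "emusslbyxxnob" → "xnob" ✓)

mjsp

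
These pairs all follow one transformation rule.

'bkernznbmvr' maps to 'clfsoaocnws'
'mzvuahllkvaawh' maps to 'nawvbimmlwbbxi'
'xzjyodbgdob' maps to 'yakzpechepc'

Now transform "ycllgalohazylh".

zdmmhbmpibazmi

What's happening: shift every letter 1 place forward in the alphabet (wrapping around).
Applying that to "ycllgalohazylh" gives "zdmmhbmpibazmi".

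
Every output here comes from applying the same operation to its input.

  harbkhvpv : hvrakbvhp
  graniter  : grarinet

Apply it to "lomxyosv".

Rule — move the last character to the front, then swap each adjacent pair of characters (1↔2, 3↔4, ...).
Working it through for "lomxyosv": intermediate "vlomxyos", final "lvmoyxso".

lvmoyxso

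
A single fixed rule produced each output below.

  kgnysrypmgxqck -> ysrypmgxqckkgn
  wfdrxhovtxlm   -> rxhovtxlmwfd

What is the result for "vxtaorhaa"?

aorhaavxt

The pattern: move the first 3 characters to the end (rotate left by 3).
So "vxtaorhaa" becomes "aorhaavxt".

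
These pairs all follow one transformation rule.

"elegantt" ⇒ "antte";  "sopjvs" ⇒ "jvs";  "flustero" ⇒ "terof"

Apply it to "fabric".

ric

Rule — swap the front and back halves of the string, then delete the last 3 characters.
"fabric" → "ricfab" → "ric".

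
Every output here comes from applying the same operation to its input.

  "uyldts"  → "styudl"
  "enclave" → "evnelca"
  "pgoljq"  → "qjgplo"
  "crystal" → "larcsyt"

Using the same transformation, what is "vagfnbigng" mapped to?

gnavfgbngi

In each case the input is transformed by: move the last 2 characters to the front (rotate right by 2), then swap each adjacent pair of characters (1↔2, 3↔4, ...).
On "vagfnbigng": the first step gives "ngvagfnbig", and the second then gives "gnavfgbngi".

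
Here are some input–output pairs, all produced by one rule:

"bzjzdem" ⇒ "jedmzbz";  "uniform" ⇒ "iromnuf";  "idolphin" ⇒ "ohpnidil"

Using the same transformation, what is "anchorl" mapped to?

In each case the input is transformed by: swap each adjacent pair of characters (1↔2, 3↔4, ...), then move the first 3 characters to the end (rotate left by 3).
Working it through for "anchorl": intermediate "nahcrol", final "crolnah".

crolnah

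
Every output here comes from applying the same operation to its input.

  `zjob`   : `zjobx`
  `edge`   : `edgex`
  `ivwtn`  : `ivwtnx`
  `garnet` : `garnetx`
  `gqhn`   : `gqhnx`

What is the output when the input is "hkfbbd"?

hkfbbdx

The pattern: append "x".
For "hkfbbd" the result is "hkfbbdx".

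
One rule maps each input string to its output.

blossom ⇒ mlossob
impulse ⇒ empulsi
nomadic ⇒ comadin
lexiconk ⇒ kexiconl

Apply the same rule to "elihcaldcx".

What's happening: swap the first and last characters.
"elihcaldcx" → "xlihcaldce".

xlihcaldce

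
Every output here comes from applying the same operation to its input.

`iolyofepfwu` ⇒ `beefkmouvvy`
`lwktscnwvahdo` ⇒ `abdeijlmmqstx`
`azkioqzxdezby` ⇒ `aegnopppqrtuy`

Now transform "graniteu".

dhjkquwy

Looking at the pairs, the operation is to shift every letter 10 places backward in the alphabet (wrapping around), then sort the characters into alphabetical order.
On "graniteu": the first step gives "whqdyjuk", and the second then gives "dhjkquwy".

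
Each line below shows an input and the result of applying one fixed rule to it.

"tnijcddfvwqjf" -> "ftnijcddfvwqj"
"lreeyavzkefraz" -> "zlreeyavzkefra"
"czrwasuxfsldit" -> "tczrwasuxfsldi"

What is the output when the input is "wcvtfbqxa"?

awcvtfbqx

The rule is to move the last character to the front.
"wcvtfbqxa" → "awcvtfbqx".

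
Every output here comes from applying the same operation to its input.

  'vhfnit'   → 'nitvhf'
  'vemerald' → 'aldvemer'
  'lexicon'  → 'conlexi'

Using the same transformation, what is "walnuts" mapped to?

utswaln

Looking at the pairs, the operation is to move the last 3 characters to the front (rotate right by 3).
On "walnuts" that produces "utswaln".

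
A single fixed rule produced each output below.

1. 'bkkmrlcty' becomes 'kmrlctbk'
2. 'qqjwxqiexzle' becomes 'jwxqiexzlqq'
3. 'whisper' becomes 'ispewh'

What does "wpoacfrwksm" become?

The transformation: delete the last character, then move the first 2 characters to the end (rotate left by 2).
For "wpoacfrwksm" the result is "oacfrwkswp".
(Check on "bkkmrlcty": → "bkkmrlct" → "kmrlctbk" ✓)

oacfrwkswp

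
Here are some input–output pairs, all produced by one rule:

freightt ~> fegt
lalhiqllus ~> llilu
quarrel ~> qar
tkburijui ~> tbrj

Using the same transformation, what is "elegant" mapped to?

eea

The transformation: delete the last character, then keep every other character starting from the first (positions 1st, 3rd, 5th, ...).
For "elegant", step one produces "elegan"; step two turns that into "eea".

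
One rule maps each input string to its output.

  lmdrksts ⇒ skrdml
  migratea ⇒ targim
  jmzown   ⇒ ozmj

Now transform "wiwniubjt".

Each output is the input with this applied: reverse the string, then delete the first 2 characters.
Doing the same to "wiwniubjt": "buinwiw".

buinwiw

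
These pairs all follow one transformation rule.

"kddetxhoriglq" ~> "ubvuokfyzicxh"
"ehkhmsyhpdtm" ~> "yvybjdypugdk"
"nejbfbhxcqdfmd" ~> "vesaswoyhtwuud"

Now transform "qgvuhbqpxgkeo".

xhlmsyghxovbf

Looking at the pairs, the operation is to shift every letter 9 places backward in the alphabet (wrapping around), then swap each adjacent pair of characters (1↔2, 3↔4, ...).
Working it through for "qgvuhbqpxgkeo": intermediate "hxmlyshgoxbvf", final "xhlmsyghxovbf".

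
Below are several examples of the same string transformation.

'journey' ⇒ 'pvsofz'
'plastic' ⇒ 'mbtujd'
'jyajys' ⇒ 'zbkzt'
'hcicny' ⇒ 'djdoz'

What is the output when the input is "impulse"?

Rule — shift every letter 1 place forward in the alphabet (wrapping around), then delete the first character.
On "impulse" that produces "nqvmtf".

nqvmtf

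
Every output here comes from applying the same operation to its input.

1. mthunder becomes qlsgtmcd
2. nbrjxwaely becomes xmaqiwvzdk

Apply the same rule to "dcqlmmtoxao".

ncbpkllsnwz

The rule is to shift every letter 1 place backward in the alphabet (wrapping around), then move the last character to the front.
Applying both steps to "dcqlmmtoxao": "cbpkllsnwzn", then "ncbpkllsnwz".
(Check on "mthunder": → "lsgtmcdq" → "qlsgtmcd" ✓)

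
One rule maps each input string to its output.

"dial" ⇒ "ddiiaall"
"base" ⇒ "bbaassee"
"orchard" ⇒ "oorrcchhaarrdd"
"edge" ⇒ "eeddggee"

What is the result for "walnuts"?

The rule is to double every character.
On "walnuts" that produces "wwaallnnuuttss".

wwaallnnuuttss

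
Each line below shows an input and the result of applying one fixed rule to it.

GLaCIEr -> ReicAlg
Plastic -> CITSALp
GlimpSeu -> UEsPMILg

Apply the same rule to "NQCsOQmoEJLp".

PljeOMqoScqn

Rule — flip the case of every letter, then reverse the string.
For "NQCsOQmoEJLp", step one produces "nqcSoqMOejlP"; step two turns that into "PljeOMqoScqn".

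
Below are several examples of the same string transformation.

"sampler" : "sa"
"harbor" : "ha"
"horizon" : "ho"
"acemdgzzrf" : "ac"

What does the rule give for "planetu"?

pl

The transformation: keep only the first 2 characters.
"planetu" → "pl".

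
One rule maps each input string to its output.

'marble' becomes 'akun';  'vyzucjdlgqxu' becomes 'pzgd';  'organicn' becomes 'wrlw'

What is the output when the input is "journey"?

Looking at the pairs, the operation is to shift every letter 9 places forward in the alphabet (wrapping around), then keep only the last 4 characters.
Applying both steps to "journey": "sxdawnh", then "awnh".

awnh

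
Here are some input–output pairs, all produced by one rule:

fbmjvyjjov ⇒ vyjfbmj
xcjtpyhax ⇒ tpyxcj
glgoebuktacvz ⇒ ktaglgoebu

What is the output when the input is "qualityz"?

The pattern: delete the last 3 characters, then move the last 3 characters to the front (rotate right by 3).
Doing the same to "qualityz": "aliqu".

aliqu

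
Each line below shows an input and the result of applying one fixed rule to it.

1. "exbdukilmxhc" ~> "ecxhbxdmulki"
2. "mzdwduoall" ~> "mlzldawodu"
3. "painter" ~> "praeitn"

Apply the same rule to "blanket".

btleakn

The rule is to take characters alternately from the front and the back (1st, last, 2nd, 2nd-last, ...).
Applying that to "blanket" gives "btleakn".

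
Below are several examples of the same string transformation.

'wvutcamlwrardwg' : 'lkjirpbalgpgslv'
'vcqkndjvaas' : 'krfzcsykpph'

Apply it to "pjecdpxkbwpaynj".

The rule is to shift every letter 11 places backward in the alphabet (wrapping around).
For "pjecdpxkbwpaynj" the result is "eytrsemzqlepncy".

eytrsemzqlepncy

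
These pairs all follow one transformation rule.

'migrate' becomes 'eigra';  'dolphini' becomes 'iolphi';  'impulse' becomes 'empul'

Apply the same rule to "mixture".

The transformation: swap the first and last characters, then delete the last 2 characters.
For "mixture", step one produces "eixturm"; step two turns that into "eixtu".

eixtu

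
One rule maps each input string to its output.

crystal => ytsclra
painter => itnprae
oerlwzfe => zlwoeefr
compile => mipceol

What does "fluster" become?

Looking at the pairs, the operation is to take characters alternately from the front and the back (1st, last, 2nd, 2nd-last, ...), then move the last 3 characters to the front (rotate right by 3).
Starting from "fluster": after the first operation, "frleuts"; after the second, "utsfrle".

utsfrle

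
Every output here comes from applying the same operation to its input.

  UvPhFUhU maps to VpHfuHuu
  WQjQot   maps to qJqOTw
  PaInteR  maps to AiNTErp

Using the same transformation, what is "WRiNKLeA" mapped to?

What's happening: flip the case of every letter, then move the first character to the end.
"WRiNKLeA" → "wrInklEa" → "rInklEaw".

rInklEaw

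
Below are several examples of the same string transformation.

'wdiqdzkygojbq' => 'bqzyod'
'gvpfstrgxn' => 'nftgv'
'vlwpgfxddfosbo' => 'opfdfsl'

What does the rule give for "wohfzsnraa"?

The transformation: keep every other character starting from the second (positions 2nd, 4th, 6th, ...), then swap the first and last characters.
Starting from "wohfzsnraa": after the first operation, "ofsra"; after the second, "afsro".

afsro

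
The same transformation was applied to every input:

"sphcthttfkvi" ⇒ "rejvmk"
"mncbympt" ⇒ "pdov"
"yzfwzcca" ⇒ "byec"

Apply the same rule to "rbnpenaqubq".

drpsd

Looking at the pairs, the operation is to keep every other character starting from the second (positions 2nd, 4th, 6th, ...), then shift every letter 2 places forward in the alphabet (wrapping around).
On "rbnpenaqubq" that produces "drpsd".
(Check on "yzfwzcca": → "zwca" → "byec" ✓)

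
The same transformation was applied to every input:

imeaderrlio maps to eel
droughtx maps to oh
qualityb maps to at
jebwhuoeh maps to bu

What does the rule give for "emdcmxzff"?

dx

Rule — delete the last character, then keep one character in every 3, starting at position 3 (positions 3rd, 6th, 9th, ...).
For "emdcmxzff", step one produces "emdcmxzf"; step two turns that into "dx".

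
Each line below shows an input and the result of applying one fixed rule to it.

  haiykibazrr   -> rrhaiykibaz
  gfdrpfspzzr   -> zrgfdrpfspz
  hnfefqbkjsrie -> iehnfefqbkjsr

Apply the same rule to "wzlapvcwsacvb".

What's happening: move the last 2 characters to the front (rotate right by 2).
"wzlapvcwsacvb" → "vbwzlapvcwsac".

vbwzlapvcwsac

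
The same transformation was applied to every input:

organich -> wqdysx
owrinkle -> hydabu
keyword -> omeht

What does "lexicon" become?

The rule is to shift every letter 10 places backward in the alphabet (wrapping around), then delete the first 2 characters.
Applying both steps to "lexicon": "bunysed", then "nysed".
(Check on "organich": → "ehwqdysx" → "wqdysx" ✓)

nysed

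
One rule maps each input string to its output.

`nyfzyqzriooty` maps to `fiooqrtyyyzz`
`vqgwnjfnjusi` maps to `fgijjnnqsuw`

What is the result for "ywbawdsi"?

The rule is to delete the first character, then sort the characters into alphabetical order.
On "ywbawdsi": the first step gives "wbawdsi", and the second then gives "abdisww".
(Check on "vqgwnjfnjusi": → "qgwnjfnjusi" → "fgijjnnqsuw" ✓)

abdisww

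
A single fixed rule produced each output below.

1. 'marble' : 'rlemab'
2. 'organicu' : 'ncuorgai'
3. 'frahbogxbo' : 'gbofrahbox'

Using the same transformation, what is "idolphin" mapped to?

The rule is to move the last 3 characters to the front (rotate right by 3), then swap the first and last characters.
"idolphin" → "pinidolh".

pinidolh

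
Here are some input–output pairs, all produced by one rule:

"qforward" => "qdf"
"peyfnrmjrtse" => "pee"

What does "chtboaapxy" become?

cyh

The rule is to take characters alternately from the front and the back (1st, last, 2nd, 2nd-last, ...), then keep only the first 3 characters.
On "chtboaapxy": the first step gives "cyhxtpbaoa", and the second then gives "cyh".
(Check on "peyfnrmjrtse": → "peesytfrnjrm" → "pee" ✓)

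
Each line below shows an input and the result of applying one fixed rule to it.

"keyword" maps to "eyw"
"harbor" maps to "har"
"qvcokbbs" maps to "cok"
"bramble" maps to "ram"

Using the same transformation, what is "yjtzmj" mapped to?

Looking at the pairs, the operation is to move the last 3 characters to the front (rotate right by 3), then keep only the last 3 characters.
Starting from "yjtzmj": after the first operation, "zmjyjt"; after the second, "yjt".

yjt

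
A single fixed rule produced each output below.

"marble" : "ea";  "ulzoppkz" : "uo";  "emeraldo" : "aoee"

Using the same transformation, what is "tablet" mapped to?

ea

Rule — swap the front and back halves of the string, then keep only the vowels.
"tablet" → "lettab" → "ea".
(Check on "ulzoppkz": → "ppkzulzo" → "uo" ✓)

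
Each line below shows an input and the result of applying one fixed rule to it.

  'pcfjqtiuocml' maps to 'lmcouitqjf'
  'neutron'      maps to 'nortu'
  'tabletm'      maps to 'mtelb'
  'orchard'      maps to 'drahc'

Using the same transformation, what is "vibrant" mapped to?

tnarb

In each case the input is transformed by: reverse the string, then delete the last 2 characters.
Working it through for "vibrant": intermediate "tnarbiv", final "tnarb".
(Check on "tabletm": → "mtelbat" → "mtelb" ✓)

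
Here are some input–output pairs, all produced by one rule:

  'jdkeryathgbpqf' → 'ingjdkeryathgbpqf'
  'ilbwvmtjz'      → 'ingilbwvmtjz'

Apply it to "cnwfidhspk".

Rule — prepend "ing".
Doing the same to "cnwfidhspk": "ingcnwfidhspk".

ingcnwfidhspk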